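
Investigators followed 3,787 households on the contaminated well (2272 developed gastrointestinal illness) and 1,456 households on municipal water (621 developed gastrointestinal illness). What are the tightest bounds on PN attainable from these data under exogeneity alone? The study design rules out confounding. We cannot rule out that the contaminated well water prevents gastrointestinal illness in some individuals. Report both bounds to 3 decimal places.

0.289 ≤ PN ≤ 0.956

p₁ = P(outcome | exposed) = 2272/3787 = 0.59995
p₀ = P(outcome | unexposed) = 621/1456 = 0.42651
Under exogeneity alone the bounds on PN are max{0,(p₁−p₀)/p₁} ≤ PN ≤ min{1,(1−p₀)/p₁}.
  lower = (p₁ − p₀)/p₁ = 0.17344 / 0.59995 ≈ 0.2891
  upper = min{1, (1 − p₀)/p₁} = 0.57349 / 0.59995 ≈ 0.9559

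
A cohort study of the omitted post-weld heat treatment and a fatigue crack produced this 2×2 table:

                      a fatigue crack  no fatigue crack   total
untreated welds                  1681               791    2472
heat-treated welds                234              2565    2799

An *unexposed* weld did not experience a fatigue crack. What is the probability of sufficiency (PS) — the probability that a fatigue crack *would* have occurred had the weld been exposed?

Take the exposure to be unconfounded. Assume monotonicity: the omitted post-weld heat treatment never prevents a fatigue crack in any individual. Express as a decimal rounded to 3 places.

PS ≈ 0.651

p₁ = P(outcome | exposed) = 1681/2472 = 0.68002
p₀ = P(outcome | unexposed) = 234/2799 = 0.083601
Under exogeneity and monotonicity, PS = (p₁ − p₀)/(1 − p₀).
PS = (0.68002 − 0.083601) / 0.9164 ≈ 0.6508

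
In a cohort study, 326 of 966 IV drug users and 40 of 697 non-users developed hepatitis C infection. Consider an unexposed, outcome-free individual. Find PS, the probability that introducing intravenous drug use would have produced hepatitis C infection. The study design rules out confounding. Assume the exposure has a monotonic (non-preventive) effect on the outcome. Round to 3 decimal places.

p₁ = P(outcome | exposed) = 326/966 = 0.33747
p₀ = P(outcome | unexposed) = 40/697 = 0.057389
Under exogeneity and monotonicity, PS = (p₁ − p₀) / (1 − p₀).
PS = (0.33747 − 0.057389) / (1 − 0.057389) = 0.28009 / 0.94261 ≈ 0.2971

PS ≈ 0.297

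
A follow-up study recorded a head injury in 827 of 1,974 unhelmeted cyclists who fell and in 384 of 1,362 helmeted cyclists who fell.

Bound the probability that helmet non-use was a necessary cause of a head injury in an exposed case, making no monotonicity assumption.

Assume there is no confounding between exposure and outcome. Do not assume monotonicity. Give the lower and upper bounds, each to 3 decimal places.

0.327 ≤ PN ≤ 1.000

p₁ = P(outcome | exposed) = 827/1974 = 0.41895
p₀ = P(outcome | unexposed) = 384/1362 = 0.28194
Under exogeneity alone the bounds on PN are max{0,(p₁−p₀)/p₁} ≤ PN ≤ min{1,(1−p₀)/p₁}.
  lower = (p₁ − p₀)/p₁ = 0.13701 / 0.41895 ≈ 0.3270
  upper = min{1, (1 − p₀)/p₁} = 0.71806 / 0.41895 ≈ 1.7140 → capped at 1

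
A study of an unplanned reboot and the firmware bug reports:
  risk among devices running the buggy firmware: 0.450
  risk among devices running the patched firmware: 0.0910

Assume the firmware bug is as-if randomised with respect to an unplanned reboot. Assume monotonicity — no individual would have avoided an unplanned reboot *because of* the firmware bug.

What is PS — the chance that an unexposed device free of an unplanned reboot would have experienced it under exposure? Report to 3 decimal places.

PS ≈ 0.395

Let p₁ = 0.45, p₀ = 0.091.
Under exogeneity and monotonicity, PS = (p₁ − p₀) / (1 − p₀).
PS = (0.45 − 0.091) / (1 − 0.091) = 0.359 / 0.909 ≈ 0.3949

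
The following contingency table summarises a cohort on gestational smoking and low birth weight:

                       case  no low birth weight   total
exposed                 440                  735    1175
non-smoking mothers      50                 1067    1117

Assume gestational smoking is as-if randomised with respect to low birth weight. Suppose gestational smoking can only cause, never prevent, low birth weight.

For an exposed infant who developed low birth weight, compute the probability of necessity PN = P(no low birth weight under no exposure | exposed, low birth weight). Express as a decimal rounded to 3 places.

PN ≈ 0.880

p₁ = P(outcome | exposed) = 440/1175 = 0.37447
p₀ = P(outcome | unexposed) = 50/1117 = 0.044763
Under exogeneity and monotonicity, PN = (p₁ − p₀)/p₁.
PN = (0.37447 − 0.044763) / 0.37447 ≈ 0.8805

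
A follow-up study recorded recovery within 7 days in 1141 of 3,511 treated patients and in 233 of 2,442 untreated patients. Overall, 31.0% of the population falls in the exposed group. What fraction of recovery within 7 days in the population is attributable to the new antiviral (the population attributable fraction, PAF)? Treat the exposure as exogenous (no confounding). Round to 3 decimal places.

PAF ≈ 0.427

p₁ = P(outcome | exposed) = 1141/3511 = 0.32498
p₀ = P(outcome | unexposed) = 233/2442 = 0.095414
Overall risk P(Y=1) = π·p₁ + (1−π)·p₀ = 0.31×0.32498 + 0.69×0.095414 = 0.16658.
Under exogeneity, PAF = [P(Y=1) − p₀] / P(Y=1).
PAF = (0.16658 − 0.095414) / 0.16658 ≈ 0.4272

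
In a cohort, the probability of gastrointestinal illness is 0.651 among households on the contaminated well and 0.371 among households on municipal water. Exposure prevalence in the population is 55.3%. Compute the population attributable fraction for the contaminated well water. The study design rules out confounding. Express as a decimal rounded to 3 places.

PAF ≈ 0.294

Let p₁ = 0.651, p₀ = 0.371.
Overall risk P(Y=1) = π·p₁ + (1−π)·p₀ = 0.553×0.651 + 0.447×0.371 = 0.52584.
Under exogeneity, PAF = [P(Y=1) − p₀] / P(Y=1).
PAF = (0.52584 − 0.371) / 0.52584 ≈ 0.2945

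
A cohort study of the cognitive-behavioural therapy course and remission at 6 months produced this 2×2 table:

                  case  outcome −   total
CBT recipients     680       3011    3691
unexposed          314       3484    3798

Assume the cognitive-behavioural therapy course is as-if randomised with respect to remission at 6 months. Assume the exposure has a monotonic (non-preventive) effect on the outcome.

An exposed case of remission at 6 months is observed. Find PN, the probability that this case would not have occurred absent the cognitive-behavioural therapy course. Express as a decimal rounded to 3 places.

p₁ = P(outcome | exposed) = 680/3691 = 0.18423
p₀ = P(outcome | unexposed) = 314/3798 = 0.082675
Under exogeneity and monotonicity, PN = (p₁ − p₀)/p₁.
PN = (0.18423 − 0.082675) / 0.18423 ≈ 0.5512

PN ≈ 0.551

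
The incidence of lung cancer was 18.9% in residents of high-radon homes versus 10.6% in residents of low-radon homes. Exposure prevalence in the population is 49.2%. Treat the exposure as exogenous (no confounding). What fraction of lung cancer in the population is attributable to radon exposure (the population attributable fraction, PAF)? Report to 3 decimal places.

PAF ≈ 0.278

p₁ = 0.189, p₀ = 0.106.
Overall risk P(Y=1) = π·p₁ + (1−π)·p₀ = 0.492×0.189 + 0.508×0.106 = 0.14684.
Under exogeneity, PAF = [P(Y=1) − p₀] / P(Y=1).
PAF = (0.14684 − 0.106) / 0.14684 ≈ 0.2781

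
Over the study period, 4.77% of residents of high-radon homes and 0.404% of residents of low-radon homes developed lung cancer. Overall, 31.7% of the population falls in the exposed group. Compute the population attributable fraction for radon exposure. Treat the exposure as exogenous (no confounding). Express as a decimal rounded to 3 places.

p₁ = 0.0477, p₀ = 0.00404.
Overall risk P(Y=1) = π·p₁ + (1−π)·p₀ = 0.317×0.0477 + 0.683×0.00404 = 0.01788.
Under exogeneity, PAF = [P(Y=1) − p₀] / P(Y=1).
PAF = (0.01788 − 0.00404) / 0.01788 ≈ 0.7741

PAF ≈ 0.774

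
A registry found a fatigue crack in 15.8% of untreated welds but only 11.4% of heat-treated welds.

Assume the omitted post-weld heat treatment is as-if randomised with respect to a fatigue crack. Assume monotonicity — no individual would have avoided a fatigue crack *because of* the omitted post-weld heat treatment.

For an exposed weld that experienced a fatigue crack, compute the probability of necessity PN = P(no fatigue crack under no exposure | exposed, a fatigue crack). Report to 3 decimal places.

PN ≈ 0.278

p₁ = 0.158, p₀ = 0.114.
Under exogeneity and monotonicity, PN = (p₁ − p₀) / p₁.
PN = (0.158 − 0.114) / 0.158 = 0.044 / 0.158 ≈ 0.2785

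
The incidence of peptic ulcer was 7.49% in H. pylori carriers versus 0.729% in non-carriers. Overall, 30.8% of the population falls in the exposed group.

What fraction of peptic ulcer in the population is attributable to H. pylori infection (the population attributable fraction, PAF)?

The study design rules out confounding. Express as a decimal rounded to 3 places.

p₁ = 0.0749, p₀ = 0.00729.
Overall risk P(Y=1) = π·p₁ + (1−π)·p₀ = 0.308×0.0749 + 0.692×0.00729 = 0.028114.
Under exogeneity, PAF = [P(Y=1) − p₀] / P(Y=1).
PAF = (0.028114 − 0.00729) / 0.028114 ≈ 0.7407

PAF ≈ 0.741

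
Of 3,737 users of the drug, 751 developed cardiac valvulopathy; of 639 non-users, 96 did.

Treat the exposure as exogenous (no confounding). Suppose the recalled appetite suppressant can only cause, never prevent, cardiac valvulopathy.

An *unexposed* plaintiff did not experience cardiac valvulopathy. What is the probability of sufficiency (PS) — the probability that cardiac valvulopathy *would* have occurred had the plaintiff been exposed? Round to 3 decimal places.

PS ≈ 0.060

p₁ = P(outcome | exposed) = 751/3737 = 0.20096
p₀ = P(outcome | unexposed) = 96/639 = 0.15023
Under exogeneity and monotonicity, PS = (p₁ − p₀) / (1 − p₀).
PS = (0.20096 − 0.15023) / (1 − 0.15023) = 0.050729 / 0.84977 ≈ 0.0597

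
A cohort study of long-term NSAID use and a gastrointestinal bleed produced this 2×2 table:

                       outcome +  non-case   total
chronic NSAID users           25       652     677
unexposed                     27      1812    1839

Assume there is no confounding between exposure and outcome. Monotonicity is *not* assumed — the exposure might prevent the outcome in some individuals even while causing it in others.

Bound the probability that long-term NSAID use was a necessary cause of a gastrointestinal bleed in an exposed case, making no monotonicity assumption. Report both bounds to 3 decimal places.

p₁ = P(outcome | exposed) = 25/677 = 0.036928
p₀ = P(outcome | unexposed) = 27/1839 = 0.014682
Under exogeneity alone the bounds on PN are max{0,(p₁−p₀)/p₁} ≤ PN ≤ min{1,(1−p₀)/p₁}.
  lower = (p₁ − p₀)/p₁ = 0.022246 / 0.036928 ≈ 0.6024
  upper = min{1, (1 − p₀)/p₁} = 0.98532 / 0.036928 ≈ 26.6824 → capped at 1

0.602 ≤ PN ≤ 1.000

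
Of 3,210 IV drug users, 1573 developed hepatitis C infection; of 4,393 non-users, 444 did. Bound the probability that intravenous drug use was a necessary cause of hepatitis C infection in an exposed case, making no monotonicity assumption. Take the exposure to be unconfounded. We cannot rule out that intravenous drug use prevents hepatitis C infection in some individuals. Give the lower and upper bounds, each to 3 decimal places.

0.794 ≤ PN ≤ 1.000

p₁ = P(outcome | exposed) = 1573/3210 = 0.49003
p₀ = P(outcome | unexposed) = 444/4393 = 0.10107
Under exogeneity alone the bounds on PN are max{0,(p₁−p₀)/p₁} ≤ PN ≤ min{1,(1−p₀)/p₁}.
  lower = (p₁ − p₀)/p₁ = 0.38896 / 0.49003 ≈ 0.7937
  upper = min{1, (1 − p₀)/p₁} = 0.89893 / 0.49003 ≈ 1.8344 → capped at 1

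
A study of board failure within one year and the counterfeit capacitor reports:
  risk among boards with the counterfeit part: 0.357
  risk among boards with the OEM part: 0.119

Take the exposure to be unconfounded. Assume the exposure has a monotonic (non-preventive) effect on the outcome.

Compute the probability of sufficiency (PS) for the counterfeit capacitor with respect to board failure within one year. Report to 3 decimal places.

PS ≈ 0.270

Let p₁ = 0.357, p₀ = 0.119.
Under exogeneity and monotonicity, PS = (p₁ − p₀) / (1 − p₀).
PS = (0.357 − 0.119) / (1 − 0.119) = 0.238 / 0.881 ≈ 0.2701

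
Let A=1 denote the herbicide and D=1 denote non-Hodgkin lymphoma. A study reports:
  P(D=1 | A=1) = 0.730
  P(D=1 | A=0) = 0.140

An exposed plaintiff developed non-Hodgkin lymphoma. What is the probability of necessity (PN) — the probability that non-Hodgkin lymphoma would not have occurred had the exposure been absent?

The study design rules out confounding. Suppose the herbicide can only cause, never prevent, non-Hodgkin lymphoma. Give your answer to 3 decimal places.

PN ≈ 0.808

Let p₁ = 0.73, p₀ = 0.14.
Under exogeneity and monotonicity, PN = (p₁ − p₀) / p₁.
PN = (0.73 − 0.14) / 0.73 = 0.59 / 0.73 ≈ 0.8082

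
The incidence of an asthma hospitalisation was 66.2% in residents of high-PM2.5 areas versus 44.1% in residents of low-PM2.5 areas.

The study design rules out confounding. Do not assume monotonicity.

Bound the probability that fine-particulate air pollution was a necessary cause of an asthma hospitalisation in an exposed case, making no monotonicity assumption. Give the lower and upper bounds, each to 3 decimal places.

p₁ = 0.662, p₀ = 0.441.
Under exogeneity alone the bounds on PN are max{0,(p₁−p₀)/p₁} ≤ PN ≤ min{1,(1−p₀)/p₁}.
  lower = (p₁ − p₀)/p₁ = 0.221 / 0.662 ≈ 0.3338
  upper = min{1, (1 − p₀)/p₁} = 0.559 / 0.662 ≈ 0.8444

0.334 ≤ PN ≤ 0.844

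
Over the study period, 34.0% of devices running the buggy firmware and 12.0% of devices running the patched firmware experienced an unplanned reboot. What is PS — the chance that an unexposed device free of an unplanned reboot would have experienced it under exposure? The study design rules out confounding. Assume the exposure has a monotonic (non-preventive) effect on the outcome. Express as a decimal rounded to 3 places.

PS ≈ 0.250

p₁ = 0.34, p₀ = 0.12.
Under exogeneity and monotonicity, PS = (p₁ − p₀) / (1 − p₀).
PS = (0.34 − 0.12) / (1 − 0.12) = 0.22 / 0.88 ≈ 0.2500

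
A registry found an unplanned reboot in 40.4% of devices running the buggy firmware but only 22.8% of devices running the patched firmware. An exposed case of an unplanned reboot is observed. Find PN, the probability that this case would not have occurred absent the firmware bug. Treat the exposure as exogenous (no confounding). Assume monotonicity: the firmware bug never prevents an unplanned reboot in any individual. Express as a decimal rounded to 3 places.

PN ≈ 0.436

p₁ = 0.404, p₀ = 0.228.
Under exogeneity and monotonicity, PN = (p₁ − p₀) / p₁.
PN = (0.404 − 0.228) / 0.404 = 0.176 / 0.404 ≈ 0.4356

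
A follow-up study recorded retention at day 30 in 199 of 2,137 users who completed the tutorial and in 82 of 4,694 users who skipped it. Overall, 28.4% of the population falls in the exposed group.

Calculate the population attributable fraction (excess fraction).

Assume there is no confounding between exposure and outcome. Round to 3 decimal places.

PAF ≈ 0.552

p₁ = P(outcome | exposed) = 199/2137 = 0.093121
p₀ = P(outcome | unexposed) = 82/4694 = 0.017469
Overall risk P(Y=1) = π·p₁ + (1−π)·p₀ = 0.284×0.093121 + 0.716×0.017469 = 0.038954.
Under exogeneity, PAF = [P(Y=1) − p₀] / P(Y=1).
PAF = (0.038954 − 0.017469) / 0.038954 ≈ 0.5515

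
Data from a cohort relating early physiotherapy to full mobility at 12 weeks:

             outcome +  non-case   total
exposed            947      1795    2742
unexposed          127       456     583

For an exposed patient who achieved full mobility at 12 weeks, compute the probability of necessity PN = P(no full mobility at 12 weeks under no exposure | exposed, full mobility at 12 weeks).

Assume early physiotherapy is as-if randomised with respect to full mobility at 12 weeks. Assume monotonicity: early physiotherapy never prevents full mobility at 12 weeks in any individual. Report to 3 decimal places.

p₁ = P(outcome | exposed) = 947/2742 = 0.34537
p₀ = P(outcome | unexposed) = 127/583 = 0.21784
Under exogeneity and monotonicity, PN = (p₁ − p₀)/p₁.
PN = (0.34537 − 0.21784) / 0.34537 ≈ 0.3693

PN ≈ 0.369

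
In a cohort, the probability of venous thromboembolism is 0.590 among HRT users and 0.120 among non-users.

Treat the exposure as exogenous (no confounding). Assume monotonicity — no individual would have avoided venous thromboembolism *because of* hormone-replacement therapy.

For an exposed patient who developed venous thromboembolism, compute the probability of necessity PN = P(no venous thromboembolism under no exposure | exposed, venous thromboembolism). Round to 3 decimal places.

Let p₁ = 0.59, p₀ = 0.12.
Under exogeneity and monotonicity, PN = (p₁ − p₀) / p₁.
PN = (0.59 − 0.12) / 0.59 = 0.47 / 0.59 ≈ 0.7966

PN ≈ 0.797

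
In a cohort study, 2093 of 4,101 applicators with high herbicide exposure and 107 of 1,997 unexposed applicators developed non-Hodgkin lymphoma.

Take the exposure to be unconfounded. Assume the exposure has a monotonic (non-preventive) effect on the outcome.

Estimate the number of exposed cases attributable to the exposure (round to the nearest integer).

p₁ = P(outcome | exposed) = 2093/4101 = 0.51036
p₀ = P(outcome | unexposed) = 107/1997 = 0.05358
PN = (p₁ − p₀)/p₁ = (0.51036 − 0.05358) / 0.51036 ≈ 0.89502.
Attributable cases ≈ PN × (exposed cases) = 0.89502 × 2093 ≈ 1873.27.

about 1873 cases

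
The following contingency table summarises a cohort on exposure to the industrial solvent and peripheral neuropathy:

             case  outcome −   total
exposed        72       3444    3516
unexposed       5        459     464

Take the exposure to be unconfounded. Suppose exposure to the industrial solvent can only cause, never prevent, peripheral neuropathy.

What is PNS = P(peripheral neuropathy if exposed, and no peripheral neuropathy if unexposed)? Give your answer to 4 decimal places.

PNS ≈ 0.0097

p₁ = P(outcome | exposed) = 72/3516 = 0.020478
p₀ = P(outcome | unexposed) = 5/464 = 0.010776
Under exogeneity and monotonicity, PNS = p₁ − p₀.
PNS = 0.020478 − 0.010776 = 0.009702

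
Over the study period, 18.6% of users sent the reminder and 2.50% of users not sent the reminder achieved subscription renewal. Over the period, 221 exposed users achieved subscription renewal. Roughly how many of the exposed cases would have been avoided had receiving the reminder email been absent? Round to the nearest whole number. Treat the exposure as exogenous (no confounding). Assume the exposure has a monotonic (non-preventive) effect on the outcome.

about 191 cases

p₁ = 0.186, p₀ = 0.025.
PN = (p₁ − p₀)/p₁ = (0.186 − 0.025) / 0.186 ≈ 0.86559.
Attributable cases ≈ PN × (exposed cases) = 0.86559 × 221 ≈ 191.30.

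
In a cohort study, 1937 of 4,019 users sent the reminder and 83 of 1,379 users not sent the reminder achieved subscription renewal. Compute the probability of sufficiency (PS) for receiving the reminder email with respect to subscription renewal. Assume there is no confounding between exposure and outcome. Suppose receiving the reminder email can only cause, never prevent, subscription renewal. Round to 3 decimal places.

PS ≈ 0.449

p₁ = P(outcome | exposed) = 1937/4019 = 0.48196
p₀ = P(outcome | unexposed) = 83/1379 = 0.060189
Under exogeneity and monotonicity, PS = (p₁ − p₀) / (1 − p₀).
PS = (0.48196 − 0.060189) / (1 − 0.060189) = 0.42177 / 0.93981 ≈ 0.4488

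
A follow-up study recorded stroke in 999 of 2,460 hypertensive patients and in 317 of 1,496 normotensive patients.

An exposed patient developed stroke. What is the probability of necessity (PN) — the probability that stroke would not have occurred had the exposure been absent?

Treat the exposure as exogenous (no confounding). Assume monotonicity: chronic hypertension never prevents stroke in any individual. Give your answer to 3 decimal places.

PN ≈ 0.478

p₁ = P(outcome | exposed) = 999/2460 = 0.4061
p₀ = P(outcome | unexposed) = 317/1496 = 0.2119
Under exogeneity and monotonicity, PN = (p₁ − p₀) / p₁.
PN = (0.4061 − 0.2119) / 0.4061 = 0.1942 / 0.4061 ≈ 0.4782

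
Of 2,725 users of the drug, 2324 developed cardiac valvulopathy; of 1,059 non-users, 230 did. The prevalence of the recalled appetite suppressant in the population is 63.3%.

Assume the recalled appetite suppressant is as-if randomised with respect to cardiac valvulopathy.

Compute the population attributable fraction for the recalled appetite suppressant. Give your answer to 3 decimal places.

PAF ≈ 0.649

p₁ = P(outcome | exposed) = 2324/2725 = 0.85284
p₀ = P(outcome | unexposed) = 230/1059 = 0.21719
Overall risk P(Y=1) = π·p₁ + (1−π)·p₀ = 0.633×0.85284 + 0.367×0.21719 = 0.61956.
Under exogeneity, PAF = [P(Y=1) − p₀] / P(Y=1).
PAF = (0.61956 − 0.21719) / 0.61956 ≈ 0.6494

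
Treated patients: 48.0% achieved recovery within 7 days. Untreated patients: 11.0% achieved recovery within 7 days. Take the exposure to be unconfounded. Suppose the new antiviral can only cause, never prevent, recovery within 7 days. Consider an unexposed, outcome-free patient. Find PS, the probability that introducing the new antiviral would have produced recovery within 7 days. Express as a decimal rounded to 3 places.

PS ≈ 0.416

p₁ = 0.48, p₀ = 0.11.
Under exogeneity and monotonicity, PS = (p₁ − p₀) / (1 − p₀).
PS = (0.48 − 0.11) / (1 − 0.11) = 0.37 / 0.89 ≈ 0.4157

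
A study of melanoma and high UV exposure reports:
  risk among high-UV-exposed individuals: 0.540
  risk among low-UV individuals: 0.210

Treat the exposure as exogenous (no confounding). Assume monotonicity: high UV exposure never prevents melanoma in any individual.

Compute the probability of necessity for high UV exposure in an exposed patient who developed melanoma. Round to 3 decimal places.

Let p₁ = 0.54, p₀ = 0.21.
Under exogeneity and monotonicity, PN = (p₁ − p₀) / p₁.
PN = (0.54 − 0.21) / 0.54 = 0.33 / 0.54 ≈ 0.6111

PN ≈ 0.611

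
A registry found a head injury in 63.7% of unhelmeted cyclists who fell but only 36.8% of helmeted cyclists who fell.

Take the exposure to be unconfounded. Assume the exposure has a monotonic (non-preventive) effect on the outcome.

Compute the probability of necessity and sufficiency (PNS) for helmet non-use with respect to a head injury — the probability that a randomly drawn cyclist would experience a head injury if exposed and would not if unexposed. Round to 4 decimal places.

p₁ = 0.637, p₀ = 0.368.
Under exogeneity and monotonicity, PNS = p₁ − p₀.
PNS = 0.637 − 0.368 = 0.269

PNS ≈ 0.2690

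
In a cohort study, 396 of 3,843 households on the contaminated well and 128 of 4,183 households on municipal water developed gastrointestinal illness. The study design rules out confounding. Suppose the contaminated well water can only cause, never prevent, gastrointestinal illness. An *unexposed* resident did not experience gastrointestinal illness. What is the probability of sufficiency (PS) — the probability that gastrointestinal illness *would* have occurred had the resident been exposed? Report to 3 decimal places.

PS ≈ 0.075

p₁ = P(outcome | exposed) = 396/3843 = 0.10304
p₀ = P(outcome | unexposed) = 128/4183 = 0.0306
Under exogeneity and monotonicity, PS = (p₁ − p₀) / (1 − p₀).
PS = (0.10304 − 0.0306) / (1 − 0.0306) = 0.072444 / 0.9694 ≈ 0.0747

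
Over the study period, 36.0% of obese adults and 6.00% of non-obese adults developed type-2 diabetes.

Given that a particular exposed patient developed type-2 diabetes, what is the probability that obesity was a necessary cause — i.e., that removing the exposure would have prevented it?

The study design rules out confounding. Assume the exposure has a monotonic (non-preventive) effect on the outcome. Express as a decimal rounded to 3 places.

p₁ = 0.36, p₀ = 0.06.
Under exogeneity and monotonicity, PN = (p₁ − p₀) / p₁.
PN = (0.36 − 0.06) / 0.36 = 0.3 / 0.36 ≈ 0.8333

PN ≈ 0.833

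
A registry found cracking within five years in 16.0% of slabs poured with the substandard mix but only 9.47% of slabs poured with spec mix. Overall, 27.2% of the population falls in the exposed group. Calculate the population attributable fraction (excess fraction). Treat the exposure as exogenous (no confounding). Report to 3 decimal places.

p₁ = 0.16, p₀ = 0.0947.
Overall risk P(Y=1) = π·p₁ + (1−π)·p₀ = 0.272×0.16 + 0.728×0.0947 = 0.11246.
Under exogeneity, PAF = [P(Y=1) − p₀] / P(Y=1).
PAF = (0.11246 − 0.0947) / 0.11246 ≈ 0.1579

PAF ≈ 0.158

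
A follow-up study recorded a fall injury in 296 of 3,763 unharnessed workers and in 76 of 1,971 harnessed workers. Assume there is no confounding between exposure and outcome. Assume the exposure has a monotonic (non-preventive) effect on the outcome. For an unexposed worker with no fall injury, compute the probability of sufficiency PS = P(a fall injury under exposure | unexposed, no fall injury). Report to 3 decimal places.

p₁ = P(outcome | exposed) = 296/3763 = 0.078661
p₀ = P(outcome | unexposed) = 76/1971 = 0.038559
Under exogeneity and monotonicity, PS = (p₁ − p₀) / (1 − p₀).
PS = (0.078661 − 0.038559) / (1 − 0.038559) = 0.040102 / 0.96144 ≈ 0.0417

PS ≈ 0.042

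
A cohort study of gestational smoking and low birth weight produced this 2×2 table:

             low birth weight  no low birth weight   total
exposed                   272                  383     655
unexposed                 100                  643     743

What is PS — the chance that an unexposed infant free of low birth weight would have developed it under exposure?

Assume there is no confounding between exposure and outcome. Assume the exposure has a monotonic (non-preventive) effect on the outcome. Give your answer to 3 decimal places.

p₁ = P(outcome | exposed) = 272/655 = 0.41527
p₀ = P(outcome | unexposed) = 100/743 = 0.13459
Under exogeneity and monotonicity, PS = (p₁ − p₀)/(1 − p₀).
PS = (0.41527 − 0.13459) / 0.86541 ≈ 0.3243

PS ≈ 0.324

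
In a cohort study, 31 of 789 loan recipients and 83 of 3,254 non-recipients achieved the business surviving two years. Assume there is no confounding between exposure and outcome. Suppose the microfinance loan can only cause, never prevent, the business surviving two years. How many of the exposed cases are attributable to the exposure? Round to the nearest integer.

p₁ = P(outcome | exposed) = 31/789 = 0.03929
p₀ = P(outcome | unexposed) = 83/3254 = 0.025507
PN = (p₁ − p₀)/p₁ = (0.03929 − 0.025507) / 0.03929 ≈ 0.35080.
Attributable cases ≈ PN × (exposed cases) = 0.35080 × 31 ≈ 10.87.

about 11 cases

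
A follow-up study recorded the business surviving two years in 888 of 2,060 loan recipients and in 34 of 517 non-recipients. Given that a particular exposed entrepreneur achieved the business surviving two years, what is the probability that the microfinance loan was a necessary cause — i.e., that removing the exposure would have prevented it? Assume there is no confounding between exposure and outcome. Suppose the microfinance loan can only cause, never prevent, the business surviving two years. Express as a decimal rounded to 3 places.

p₁ = P(outcome | exposed) = 888/2060 = 0.43107
p₀ = P(outcome | unexposed) = 34/517 = 0.065764
Under exogeneity and monotonicity, PN = (p₁ − p₀) / p₁.
PN = (0.43107 − 0.065764) / 0.43107 = 0.3653 / 0.43107 ≈ 0.8474

PN ≈ 0.847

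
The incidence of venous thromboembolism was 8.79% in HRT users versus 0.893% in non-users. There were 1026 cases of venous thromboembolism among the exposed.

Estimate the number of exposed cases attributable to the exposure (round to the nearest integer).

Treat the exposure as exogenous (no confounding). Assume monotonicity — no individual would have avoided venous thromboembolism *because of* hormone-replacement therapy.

about 922 cases

p₁ = 0.0879, p₀ = 0.00893.
PN = (p₁ − p₀)/p₁ = (0.0879 − 0.00893) / 0.0879 ≈ 0.89841.
Attributable cases ≈ PN × (exposed cases) = 0.89841 × 1026 ≈ 921.77.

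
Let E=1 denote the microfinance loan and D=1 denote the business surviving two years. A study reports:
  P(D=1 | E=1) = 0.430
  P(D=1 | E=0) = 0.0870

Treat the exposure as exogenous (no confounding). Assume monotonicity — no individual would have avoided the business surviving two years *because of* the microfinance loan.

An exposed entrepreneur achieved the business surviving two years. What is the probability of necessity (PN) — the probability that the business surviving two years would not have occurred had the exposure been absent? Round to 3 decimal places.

Let p₁ = 0.43, p₀ = 0.087.
Under exogeneity and monotonicity, PN = (p₁ − p₀) / p₁.
PN = (0.43 − 0.087) / 0.43 = 0.343 / 0.43 ≈ 0.7977

PN ≈ 0.798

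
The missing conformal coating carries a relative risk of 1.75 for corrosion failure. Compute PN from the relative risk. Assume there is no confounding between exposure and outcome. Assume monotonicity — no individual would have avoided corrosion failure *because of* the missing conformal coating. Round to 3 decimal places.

PN ≈ 0.429

Under exogeneity and monotonicity, PN = (RR − 1) / RR = 1 − 1/RR.
PN = (1.75 − 1) / 1.75 = 0.75 / 1.75 ≈ 0.4286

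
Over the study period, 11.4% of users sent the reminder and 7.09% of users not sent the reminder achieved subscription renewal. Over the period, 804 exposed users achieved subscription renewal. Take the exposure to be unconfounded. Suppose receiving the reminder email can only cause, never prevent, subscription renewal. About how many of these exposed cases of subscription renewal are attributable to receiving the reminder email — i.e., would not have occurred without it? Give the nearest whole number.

p₁ = 0.114, p₀ = 0.0709.
PN = (p₁ − p₀)/p₁ = (0.114 − 0.0709) / 0.114 ≈ 0.37807.
Attributable cases ≈ PN × (exposed cases) = 0.37807 × 804 ≈ 303.97.

about 304 cases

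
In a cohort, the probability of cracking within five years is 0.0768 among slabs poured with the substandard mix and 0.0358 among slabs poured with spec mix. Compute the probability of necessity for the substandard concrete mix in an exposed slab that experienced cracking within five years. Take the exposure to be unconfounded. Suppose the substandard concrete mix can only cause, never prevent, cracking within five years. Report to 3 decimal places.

Let p₁ = 0.0768, p₀ = 0.0358.
Under exogeneity and monotonicity, PN = (p₁ − p₀) / p₁.
PN = (0.0768 − 0.0358) / 0.0768 = 0.041 / 0.0768 ≈ 0.5339

PN ≈ 0.534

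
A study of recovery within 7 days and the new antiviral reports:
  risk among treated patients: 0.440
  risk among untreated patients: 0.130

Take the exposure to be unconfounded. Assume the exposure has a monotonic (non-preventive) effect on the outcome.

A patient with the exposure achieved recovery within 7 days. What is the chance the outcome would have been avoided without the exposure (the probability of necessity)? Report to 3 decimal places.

Let p₁ = 0.44, p₀ = 0.13.
Under exogeneity and monotonicity, PN = (p₁ − p₀) / p₁.
PN = (0.44 − 0.13) / 0.44 = 0.31 / 0.44 ≈ 0.7045

PN ≈ 0.705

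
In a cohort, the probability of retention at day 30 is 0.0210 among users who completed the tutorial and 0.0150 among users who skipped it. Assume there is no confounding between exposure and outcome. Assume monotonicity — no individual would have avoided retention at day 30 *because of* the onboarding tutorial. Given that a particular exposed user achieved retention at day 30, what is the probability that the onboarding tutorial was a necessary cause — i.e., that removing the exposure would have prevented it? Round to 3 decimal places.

PN ≈ 0.286

Let p₁ = 0.021, p₀ = 0.015.
Under exogeneity and monotonicity, PN = (p₁ − p₀) / p₁.
PN = (0.021 − 0.015) / 0.021 = 0.006 / 0.021 ≈ 0.2857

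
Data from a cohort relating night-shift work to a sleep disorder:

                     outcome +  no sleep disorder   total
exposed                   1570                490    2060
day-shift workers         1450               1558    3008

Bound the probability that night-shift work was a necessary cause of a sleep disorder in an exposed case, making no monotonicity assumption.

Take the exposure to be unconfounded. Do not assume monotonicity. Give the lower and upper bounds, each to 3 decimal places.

p₁ = P(outcome | exposed) = 1570/2060 = 0.76214
p₀ = P(outcome | unexposed) = 1450/3008 = 0.48205
Under exogeneity alone the bounds on PN are max{0,(p₁−p₀)/p₁} ≤ PN ≤ min{1,(1−p₀)/p₁}.
  lower = (p₁ − p₀)/p₁ = 0.28009 / 0.76214 ≈ 0.3675
  upper = min{1, (1 − p₀)/p₁} = 0.51795 / 0.76214 ≈ 0.6796

0.368 ≤ PN ≤ 0.680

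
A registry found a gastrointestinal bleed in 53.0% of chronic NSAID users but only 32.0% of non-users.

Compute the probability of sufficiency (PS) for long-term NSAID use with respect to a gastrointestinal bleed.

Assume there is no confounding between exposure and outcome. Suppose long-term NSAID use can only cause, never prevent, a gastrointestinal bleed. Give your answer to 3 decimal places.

PS ≈ 0.309

p₁ = 0.53, p₀ = 0.32.
Under exogeneity and monotonicity, PS = (p₁ − p₀) / (1 − p₀).
PS = (0.53 − 0.32) / (1 − 0.32) = 0.21 / 0.68 ≈ 0.3088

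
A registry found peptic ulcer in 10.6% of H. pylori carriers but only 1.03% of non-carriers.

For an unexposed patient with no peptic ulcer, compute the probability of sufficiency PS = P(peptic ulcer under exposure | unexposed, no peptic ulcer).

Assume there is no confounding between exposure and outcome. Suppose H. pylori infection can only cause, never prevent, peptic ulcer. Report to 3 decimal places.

PS ≈ 0.097

p₁ = 0.106, p₀ = 0.0103.
Under exogeneity and monotonicity, PS = (p₁ − p₀) / (1 − p₀).
PS = (0.106 − 0.0103) / (1 − 0.0103) = 0.0957 / 0.9897 ≈ 0.0967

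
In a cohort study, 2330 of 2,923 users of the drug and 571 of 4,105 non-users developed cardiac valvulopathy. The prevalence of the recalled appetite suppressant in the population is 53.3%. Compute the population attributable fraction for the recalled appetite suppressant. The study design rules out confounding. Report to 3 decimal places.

PAF ≈ 0.716

p₁ = P(outcome | exposed) = 2330/2923 = 0.79713
p₀ = P(outcome | unexposed) = 571/4105 = 0.1391
Overall risk P(Y=1) = π·p₁ + (1−π)·p₀ = 0.533×0.79713 + 0.467×0.1391 = 0.48983.
Under exogeneity, PAF = [P(Y=1) − p₀] / P(Y=1).
PAF = (0.48983 − 0.1391) / 0.48983 ≈ 0.7160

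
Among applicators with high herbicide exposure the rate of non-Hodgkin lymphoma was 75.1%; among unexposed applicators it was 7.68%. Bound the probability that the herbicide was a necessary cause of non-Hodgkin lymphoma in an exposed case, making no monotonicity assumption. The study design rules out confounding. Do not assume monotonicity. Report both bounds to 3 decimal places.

p₁ = 0.751, p₀ = 0.0768.
Under exogeneity alone the bounds on PN are max{0,(p₁−p₀)/p₁} ≤ PN ≤ min{1,(1−p₀)/p₁}.
  lower = (p₁ − p₀)/p₁ = 0.6742 / 0.751 ≈ 0.8977
  upper = min{1, (1 − p₀)/p₁} = 0.9232 / 0.751 ≈ 1.2293 → capped at 1

0.898 ≤ PN ≤ 1.000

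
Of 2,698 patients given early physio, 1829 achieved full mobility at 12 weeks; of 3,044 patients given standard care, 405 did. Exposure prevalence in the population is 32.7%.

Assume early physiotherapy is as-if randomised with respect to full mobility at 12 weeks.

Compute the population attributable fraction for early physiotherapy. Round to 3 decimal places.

p₁ = P(outcome | exposed) = 1829/2698 = 0.67791
p₀ = P(outcome | unexposed) = 405/3044 = 0.13305
Overall risk P(Y=1) = π·p₁ + (1−π)·p₀ = 0.327×0.67791 + 0.673×0.13305 = 0.31122.
Under exogeneity, PAF = [P(Y=1) − p₀] / P(Y=1).
PAF = (0.31122 − 0.13305) / 0.31122 ≈ 0.5725

PAF ≈ 0.572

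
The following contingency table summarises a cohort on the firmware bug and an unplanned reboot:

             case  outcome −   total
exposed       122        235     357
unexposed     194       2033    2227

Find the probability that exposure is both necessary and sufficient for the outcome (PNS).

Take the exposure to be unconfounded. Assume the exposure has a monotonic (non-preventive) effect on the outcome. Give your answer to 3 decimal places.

PNS ≈ 0.255

p₁ = P(outcome | exposed) = 122/357 = 0.34174
p₀ = P(outcome | unexposed) = 194/2227 = 0.087113
Under exogeneity and monotonicity, PNS = p₁ − p₀.
PNS = 0.34174 − 0.087113 = 0.25462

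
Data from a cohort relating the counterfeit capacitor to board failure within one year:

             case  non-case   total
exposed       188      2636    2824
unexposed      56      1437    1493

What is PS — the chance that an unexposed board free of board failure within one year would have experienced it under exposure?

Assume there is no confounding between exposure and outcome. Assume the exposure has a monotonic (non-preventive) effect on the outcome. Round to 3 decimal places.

p₁ = P(outcome | exposed) = 188/2824 = 0.066572
p₀ = P(outcome | unexposed) = 56/1493 = 0.037508
Under exogeneity and monotonicity, PS = (p₁ − p₀)/(1 − p₀).
PS = (0.066572 − 0.037508) / 0.96249 ≈ 0.0302

PS ≈ 0.030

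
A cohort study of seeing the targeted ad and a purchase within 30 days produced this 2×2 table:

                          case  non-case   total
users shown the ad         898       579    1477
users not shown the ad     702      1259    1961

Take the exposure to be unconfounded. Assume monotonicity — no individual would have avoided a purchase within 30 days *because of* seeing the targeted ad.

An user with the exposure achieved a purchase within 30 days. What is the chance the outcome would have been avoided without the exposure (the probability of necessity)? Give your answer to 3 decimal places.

p₁ = P(outcome | exposed) = 898/1477 = 0.60799
p₀ = P(outcome | unexposed) = 702/1961 = 0.35798
Under exogeneity and monotonicity, PN = (p₁ − p₀)/p₁.
PN = (0.60799 − 0.35798) / 0.60799 ≈ 0.4112

PN ≈ 0.411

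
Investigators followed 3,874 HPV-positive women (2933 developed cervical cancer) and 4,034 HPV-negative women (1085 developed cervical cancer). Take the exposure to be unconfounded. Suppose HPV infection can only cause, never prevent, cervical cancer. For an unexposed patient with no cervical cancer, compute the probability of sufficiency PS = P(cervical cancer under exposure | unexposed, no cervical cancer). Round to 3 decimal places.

p₁ = P(outcome | exposed) = 2933/3874 = 0.7571
p₀ = P(outcome | unexposed) = 1085/4034 = 0.26896
Under exogeneity and monotonicity, PS = (p₁ − p₀) / (1 − p₀).
PS = (0.7571 − 0.26896) / (1 − 0.26896) = 0.48813 / 0.73104 ≈ 0.6677

PS ≈ 0.668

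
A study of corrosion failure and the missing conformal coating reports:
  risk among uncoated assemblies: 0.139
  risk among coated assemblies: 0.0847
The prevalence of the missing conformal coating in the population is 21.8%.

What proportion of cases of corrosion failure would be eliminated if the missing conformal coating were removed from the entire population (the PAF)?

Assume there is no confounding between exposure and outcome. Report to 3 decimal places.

Let p₁ = 0.139, p₀ = 0.0847.
Overall risk P(Y=1) = π·p₁ + (1−π)·p₀ = 0.218×0.139 + 0.782×0.0847 = 0.096537.
Under exogeneity, PAF = [P(Y=1) − p₀] / P(Y=1).
PAF = (0.096537 − 0.0847) / 0.096537 ≈ 0.1226

PAF ≈ 0.123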